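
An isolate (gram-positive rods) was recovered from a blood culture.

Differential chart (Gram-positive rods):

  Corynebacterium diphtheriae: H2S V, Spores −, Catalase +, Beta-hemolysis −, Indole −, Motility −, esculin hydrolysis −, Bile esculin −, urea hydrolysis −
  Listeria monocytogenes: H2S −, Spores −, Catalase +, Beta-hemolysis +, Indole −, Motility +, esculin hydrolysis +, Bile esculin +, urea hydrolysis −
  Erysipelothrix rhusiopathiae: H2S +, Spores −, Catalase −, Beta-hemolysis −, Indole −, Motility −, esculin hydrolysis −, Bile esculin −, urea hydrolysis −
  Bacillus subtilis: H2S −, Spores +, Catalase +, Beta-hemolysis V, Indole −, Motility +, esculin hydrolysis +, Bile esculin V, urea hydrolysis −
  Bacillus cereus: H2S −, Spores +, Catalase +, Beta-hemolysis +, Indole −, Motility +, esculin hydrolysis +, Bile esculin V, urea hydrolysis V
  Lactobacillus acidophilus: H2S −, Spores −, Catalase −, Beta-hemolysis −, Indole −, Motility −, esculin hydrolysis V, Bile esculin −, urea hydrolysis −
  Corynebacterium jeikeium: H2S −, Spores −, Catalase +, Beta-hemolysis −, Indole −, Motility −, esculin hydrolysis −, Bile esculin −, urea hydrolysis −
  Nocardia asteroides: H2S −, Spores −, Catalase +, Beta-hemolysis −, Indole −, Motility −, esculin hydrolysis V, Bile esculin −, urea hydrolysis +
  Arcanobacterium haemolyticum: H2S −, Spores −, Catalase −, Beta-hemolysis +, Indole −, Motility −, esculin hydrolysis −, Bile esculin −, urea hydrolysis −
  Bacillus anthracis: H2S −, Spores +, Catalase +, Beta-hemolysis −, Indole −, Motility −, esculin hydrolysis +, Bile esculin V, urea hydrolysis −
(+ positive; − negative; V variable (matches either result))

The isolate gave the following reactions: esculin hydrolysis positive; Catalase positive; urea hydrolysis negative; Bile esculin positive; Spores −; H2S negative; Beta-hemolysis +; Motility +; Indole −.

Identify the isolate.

Listeria monocytogenes

Catalase +: excludes Erysipelothrix rhusiopathiae, Lactobacillus acidophilus, Arcanobacterium haemolyticum — 7 left.
H2S −: all 7 remaining candidates are consistent.
esculin hydrolysis +: excludes Corynebacterium diphtheriae, Corynebacterium jeikeium — 5 left.
Bile esculin +: excludes Nocardia asteroides — 4 left.
Spores −: excludes Bacillus subtilis, Bacillus cereus, Bacillus anthracis — 1 left.
Beta-hemolysis +: the one remaining candidate is consistent.
urea hydrolysis −: the one remaining candidate is consistent.
Motility +: the one remaining candidate is consistent.
Indole −: the one remaining candidate is consistent.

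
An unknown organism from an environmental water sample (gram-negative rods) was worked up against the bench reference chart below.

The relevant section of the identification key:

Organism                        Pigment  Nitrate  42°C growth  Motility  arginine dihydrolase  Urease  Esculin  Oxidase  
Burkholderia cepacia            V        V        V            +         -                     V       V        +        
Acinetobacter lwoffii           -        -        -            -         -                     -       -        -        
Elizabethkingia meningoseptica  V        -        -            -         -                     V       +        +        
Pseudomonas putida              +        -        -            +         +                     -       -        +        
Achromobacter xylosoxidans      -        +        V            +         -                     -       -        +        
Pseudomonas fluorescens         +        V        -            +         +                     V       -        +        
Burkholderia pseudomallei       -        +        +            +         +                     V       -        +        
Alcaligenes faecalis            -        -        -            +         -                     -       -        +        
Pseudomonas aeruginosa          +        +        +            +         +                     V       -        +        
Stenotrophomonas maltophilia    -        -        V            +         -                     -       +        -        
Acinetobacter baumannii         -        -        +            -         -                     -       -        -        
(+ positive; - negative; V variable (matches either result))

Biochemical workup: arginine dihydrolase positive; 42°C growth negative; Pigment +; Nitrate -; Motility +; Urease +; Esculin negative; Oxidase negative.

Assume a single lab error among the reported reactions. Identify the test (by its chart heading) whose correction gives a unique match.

Oxidase

As reported, no row in the chart matches all 8 reactions.
Reversing Nitrate → still no organism matches.
Reversing 42°C growth → still no organism matches.
Reversing Pigment → still no organism matches.
Reversing Motility → still no organism matches.
Reversing Oxidase (to +) → unique match: Pseudomonas fluorescens.
Reversing Esculin → still no organism matches.
Reversing arginine dihydrolase → still no organism matches.
Reversing Urease → still no organism matches.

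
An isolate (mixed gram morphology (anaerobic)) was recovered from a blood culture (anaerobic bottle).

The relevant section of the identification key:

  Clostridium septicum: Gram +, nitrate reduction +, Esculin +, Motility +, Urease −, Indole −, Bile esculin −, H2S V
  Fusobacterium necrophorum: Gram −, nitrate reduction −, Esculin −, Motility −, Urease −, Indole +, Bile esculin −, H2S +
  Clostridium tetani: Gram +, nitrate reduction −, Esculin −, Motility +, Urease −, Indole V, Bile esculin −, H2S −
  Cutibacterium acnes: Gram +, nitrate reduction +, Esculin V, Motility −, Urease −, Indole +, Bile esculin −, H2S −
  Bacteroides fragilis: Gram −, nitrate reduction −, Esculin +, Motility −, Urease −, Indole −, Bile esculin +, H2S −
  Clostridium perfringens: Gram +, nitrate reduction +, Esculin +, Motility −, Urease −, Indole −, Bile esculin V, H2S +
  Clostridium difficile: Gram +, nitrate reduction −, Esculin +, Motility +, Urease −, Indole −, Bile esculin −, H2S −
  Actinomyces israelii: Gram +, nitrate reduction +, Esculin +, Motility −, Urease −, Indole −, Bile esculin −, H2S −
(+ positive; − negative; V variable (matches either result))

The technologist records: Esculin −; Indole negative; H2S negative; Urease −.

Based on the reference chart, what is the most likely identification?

Clostridium tetani

Urease −: all 8 remaining candidates are consistent.
H2S −: excludes Fusobacterium necrophorum, Clostridium perfringens — 6 left.
Esculin −: excludes Clostridium septicum, Bacteroides fragilis, Clostridium difficile, Actinomyces israelii — 2 left.
Indole −: excludes Cutibacterium acnes — 1 left.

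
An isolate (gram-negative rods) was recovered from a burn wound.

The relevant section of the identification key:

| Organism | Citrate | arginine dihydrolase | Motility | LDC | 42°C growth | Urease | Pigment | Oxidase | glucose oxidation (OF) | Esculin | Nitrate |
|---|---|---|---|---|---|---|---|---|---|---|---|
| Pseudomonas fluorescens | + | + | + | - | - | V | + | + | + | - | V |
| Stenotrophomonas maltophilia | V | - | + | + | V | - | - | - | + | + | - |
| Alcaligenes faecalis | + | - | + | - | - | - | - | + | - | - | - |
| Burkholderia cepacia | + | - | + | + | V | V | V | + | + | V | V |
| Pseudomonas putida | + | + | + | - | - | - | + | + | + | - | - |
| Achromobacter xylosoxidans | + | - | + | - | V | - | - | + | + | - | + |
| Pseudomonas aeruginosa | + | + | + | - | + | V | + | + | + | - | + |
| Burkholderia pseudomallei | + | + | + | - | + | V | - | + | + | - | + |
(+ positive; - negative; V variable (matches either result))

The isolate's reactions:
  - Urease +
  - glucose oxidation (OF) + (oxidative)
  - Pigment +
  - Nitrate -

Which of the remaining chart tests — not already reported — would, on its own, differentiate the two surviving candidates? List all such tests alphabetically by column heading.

arginine dihydrolase, LDC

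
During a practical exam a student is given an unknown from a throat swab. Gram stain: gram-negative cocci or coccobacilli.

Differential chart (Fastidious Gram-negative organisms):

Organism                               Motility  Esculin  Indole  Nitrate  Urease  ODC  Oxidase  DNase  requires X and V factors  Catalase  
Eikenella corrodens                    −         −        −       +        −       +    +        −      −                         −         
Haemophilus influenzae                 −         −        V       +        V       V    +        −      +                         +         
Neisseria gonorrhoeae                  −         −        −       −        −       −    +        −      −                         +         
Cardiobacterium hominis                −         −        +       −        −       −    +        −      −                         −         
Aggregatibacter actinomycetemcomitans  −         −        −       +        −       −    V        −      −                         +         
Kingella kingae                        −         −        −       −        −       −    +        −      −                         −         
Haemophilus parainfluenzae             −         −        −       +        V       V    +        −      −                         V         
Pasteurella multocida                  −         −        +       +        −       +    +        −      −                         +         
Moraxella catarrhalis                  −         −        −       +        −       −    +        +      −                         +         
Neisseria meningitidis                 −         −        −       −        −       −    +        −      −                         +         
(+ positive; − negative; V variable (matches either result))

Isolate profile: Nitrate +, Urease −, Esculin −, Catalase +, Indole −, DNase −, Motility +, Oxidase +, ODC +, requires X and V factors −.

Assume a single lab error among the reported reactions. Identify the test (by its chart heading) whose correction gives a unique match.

As reported, no row in the chart matches all 10 reactions.
Reversing ODC → still no organism matches.
Reversing Catalase → still no organism matches.
Reversing requires X and V factors → still no organism matches.
Reversing Urease → still no organism matches.
Reversing Motility (to −) → unique match: Haemophilus parainfluenzae.
Reversing Indole → still no organism matches.
Reversing DNase → still no organism matches.
Reversing Esculin → still no organism matches.
Reversing Nitrate → still no organism matches.
Reversing Oxidase → still no organism matches.

Motility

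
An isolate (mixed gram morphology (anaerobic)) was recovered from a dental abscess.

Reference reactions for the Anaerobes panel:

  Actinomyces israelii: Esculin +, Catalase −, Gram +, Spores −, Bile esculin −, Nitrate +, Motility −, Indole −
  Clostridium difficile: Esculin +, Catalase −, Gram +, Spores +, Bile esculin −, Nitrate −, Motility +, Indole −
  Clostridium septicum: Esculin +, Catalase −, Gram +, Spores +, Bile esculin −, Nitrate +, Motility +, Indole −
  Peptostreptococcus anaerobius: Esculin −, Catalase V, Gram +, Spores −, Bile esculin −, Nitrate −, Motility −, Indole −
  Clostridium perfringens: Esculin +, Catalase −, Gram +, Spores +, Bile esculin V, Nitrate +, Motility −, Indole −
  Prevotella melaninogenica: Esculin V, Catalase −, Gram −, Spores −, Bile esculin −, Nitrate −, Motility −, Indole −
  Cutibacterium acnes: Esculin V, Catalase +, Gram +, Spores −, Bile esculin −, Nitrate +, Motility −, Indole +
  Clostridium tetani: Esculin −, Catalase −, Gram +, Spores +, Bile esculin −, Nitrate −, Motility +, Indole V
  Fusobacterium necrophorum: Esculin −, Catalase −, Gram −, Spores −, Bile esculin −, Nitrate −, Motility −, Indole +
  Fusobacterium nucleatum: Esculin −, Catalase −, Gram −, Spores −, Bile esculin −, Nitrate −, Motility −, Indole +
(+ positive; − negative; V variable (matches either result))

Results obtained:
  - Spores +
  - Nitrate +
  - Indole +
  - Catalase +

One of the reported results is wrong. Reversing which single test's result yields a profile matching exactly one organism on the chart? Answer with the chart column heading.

Spores

As reported, no row in the chart matches all 4 reactions.
Reversing Catalase → still no organism matches.
Reversing Nitrate → still no organism matches.
Reversing Indole → still no organism matches.
Reversing Spores (to −) → unique match: Cutibacterium acnes.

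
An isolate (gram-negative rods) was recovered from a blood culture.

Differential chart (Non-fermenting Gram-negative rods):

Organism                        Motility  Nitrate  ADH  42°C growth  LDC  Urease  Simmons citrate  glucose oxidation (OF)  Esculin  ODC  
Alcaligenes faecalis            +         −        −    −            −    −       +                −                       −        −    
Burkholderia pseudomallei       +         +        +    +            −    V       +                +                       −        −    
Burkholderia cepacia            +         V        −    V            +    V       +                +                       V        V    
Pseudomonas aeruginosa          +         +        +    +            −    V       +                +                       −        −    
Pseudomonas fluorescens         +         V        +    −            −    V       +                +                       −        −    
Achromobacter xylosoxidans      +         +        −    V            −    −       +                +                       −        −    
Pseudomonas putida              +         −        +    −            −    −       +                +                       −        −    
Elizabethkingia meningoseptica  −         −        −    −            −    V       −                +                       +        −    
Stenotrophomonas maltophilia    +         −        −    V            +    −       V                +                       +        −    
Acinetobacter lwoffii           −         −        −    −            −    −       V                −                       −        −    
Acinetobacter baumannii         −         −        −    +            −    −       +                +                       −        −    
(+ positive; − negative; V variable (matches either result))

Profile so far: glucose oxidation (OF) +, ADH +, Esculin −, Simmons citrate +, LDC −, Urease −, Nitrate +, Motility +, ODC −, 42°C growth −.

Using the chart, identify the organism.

Pseudomonas fluorescens

LDC −: excludes Burkholderia cepacia, Stenotrophomonas maltophilia — 9 left.
Simmons citrate +: excludes Elizabethkingia meningoseptica — 8 left.
Urease −: all 8 remaining candidates are consistent.
Nitrate +: excludes Alcaligenes faecalis, Pseudomonas putida, Acinetobacter lwoffii, Acinetobacter baumannii — 4 left.
glucose oxidation (OF) +: all 4 remaining candidates are consistent.
Esculin −: all 4 remaining candidates are consistent.
Motility +: all 4 remaining candidates are consistent.
ADH +: excludes Achromobacter xylosoxidans — 3 left.
42°C growth −: excludes Burkholderia pseudomallei, Pseudomonas aeruginosa — 1 left.
ODC −: the one remaining candidate is consistent.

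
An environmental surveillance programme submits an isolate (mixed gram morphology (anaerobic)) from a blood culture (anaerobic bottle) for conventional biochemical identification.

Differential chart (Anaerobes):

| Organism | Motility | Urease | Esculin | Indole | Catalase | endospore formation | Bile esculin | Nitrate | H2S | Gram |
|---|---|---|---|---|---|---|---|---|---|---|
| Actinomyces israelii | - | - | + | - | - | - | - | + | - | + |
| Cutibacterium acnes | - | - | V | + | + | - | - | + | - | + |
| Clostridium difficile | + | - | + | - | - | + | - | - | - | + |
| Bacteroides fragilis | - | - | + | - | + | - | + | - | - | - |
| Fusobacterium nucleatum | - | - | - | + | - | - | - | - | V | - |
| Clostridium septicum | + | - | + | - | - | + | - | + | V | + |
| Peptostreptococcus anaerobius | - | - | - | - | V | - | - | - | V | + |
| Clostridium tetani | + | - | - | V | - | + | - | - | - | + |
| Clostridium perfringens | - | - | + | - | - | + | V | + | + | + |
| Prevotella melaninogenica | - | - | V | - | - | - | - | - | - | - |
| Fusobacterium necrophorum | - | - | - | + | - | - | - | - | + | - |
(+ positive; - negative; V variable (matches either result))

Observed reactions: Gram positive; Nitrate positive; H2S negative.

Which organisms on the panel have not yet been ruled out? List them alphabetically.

Actinomyces israelii, Clostridium septicum, Cutibacterium acnes

Nitrate +: excludes 7 organisms — 4 left.
H2S -: excludes Clostridium perfringens — 3 left.
Gram +: all 3 remaining candidates are consistent.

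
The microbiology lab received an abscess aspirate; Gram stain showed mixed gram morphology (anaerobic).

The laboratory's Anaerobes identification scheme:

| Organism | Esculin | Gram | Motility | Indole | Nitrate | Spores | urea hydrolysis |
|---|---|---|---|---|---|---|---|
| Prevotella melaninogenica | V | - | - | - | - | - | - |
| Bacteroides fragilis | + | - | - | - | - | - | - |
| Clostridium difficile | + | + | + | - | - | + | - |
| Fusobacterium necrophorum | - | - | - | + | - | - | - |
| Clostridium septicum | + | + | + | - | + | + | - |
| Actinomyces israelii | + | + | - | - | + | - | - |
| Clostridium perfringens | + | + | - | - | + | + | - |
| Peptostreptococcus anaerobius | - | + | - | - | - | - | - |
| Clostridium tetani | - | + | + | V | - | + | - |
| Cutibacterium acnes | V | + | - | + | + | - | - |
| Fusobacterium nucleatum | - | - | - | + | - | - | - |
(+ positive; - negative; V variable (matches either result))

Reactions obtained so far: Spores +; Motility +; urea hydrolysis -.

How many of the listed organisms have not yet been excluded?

3

Motility +: excludes 8 organisms — 3 left.
urea hydrolysis -: all 3 remaining candidates are consistent.
Spores +: all 3 remaining candidates are consistent.
Still consistent: Clostridium difficile, Clostridium septicum, Clostridium tetani.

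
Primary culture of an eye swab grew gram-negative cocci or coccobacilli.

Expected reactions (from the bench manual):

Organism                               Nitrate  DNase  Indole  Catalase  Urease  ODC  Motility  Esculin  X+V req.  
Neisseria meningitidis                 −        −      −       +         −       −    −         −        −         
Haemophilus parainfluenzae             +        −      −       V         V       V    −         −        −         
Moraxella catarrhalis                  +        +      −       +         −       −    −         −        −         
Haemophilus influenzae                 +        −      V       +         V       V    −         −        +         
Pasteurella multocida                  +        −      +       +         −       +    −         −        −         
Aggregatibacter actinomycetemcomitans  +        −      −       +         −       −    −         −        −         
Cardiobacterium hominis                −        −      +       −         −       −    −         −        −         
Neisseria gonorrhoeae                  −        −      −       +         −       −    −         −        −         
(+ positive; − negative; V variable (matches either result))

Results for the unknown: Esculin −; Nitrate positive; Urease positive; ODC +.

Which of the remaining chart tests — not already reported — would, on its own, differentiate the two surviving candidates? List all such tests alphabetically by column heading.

X+V req.

ODC +: excludes 5 organisms — 3 left.
Esculin −: all 3 remaining candidates are consistent.
Nitrate +: all 3 remaining candidates are consistent.
Urease +: excludes Pasteurella multocida — 2 left.
Two candidates remain: Haemophilus influenzae and Haemophilus parainfluenzae.
  DNase: − vs − — same for both, does not separate.
  Indole: V vs − — variable for at least one, does not separate.
  Catalase: + vs V — variable for at least one, does not separate.
  Motility: − vs − — same for both, does not separate.
  X+V req.: Haemophilus influenzae +, Haemophilus parainfluenzae − — discriminates.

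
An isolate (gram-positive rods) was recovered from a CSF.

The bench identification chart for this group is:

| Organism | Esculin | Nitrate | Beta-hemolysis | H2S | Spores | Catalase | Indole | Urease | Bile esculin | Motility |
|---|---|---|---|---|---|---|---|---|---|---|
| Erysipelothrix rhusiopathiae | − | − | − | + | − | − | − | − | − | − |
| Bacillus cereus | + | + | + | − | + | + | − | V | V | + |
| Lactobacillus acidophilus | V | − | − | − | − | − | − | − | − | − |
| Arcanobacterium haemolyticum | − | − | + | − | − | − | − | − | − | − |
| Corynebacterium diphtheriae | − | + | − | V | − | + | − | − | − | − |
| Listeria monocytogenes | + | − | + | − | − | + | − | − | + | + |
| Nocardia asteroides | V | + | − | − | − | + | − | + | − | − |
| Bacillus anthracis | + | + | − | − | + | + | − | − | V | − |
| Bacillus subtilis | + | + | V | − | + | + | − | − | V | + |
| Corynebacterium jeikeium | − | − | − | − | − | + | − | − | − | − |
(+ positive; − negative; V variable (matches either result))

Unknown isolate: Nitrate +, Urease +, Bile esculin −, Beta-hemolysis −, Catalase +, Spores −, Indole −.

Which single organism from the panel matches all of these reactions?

Nocardia asteroides

Spores −: excludes Bacillus cereus, Bacillus anthracis, Bacillus subtilis — 7 left.
Beta-hemolysis −: excludes Arcanobacterium haemolyticum, Listeria monocytogenes — 5 left.
Bile esculin −: all 5 remaining candidates are consistent.
Indole −: all 5 remaining candidates are consistent.
Nitrate +: excludes Erysipelothrix rhusiopathiae, Lactobacillus acidophilus, Corynebacterium jeikeium — 2 left.
Urease +: excludes Corynebacterium diphtheriae — 1 left.
Catalase +: the one remaining candidate is consistent.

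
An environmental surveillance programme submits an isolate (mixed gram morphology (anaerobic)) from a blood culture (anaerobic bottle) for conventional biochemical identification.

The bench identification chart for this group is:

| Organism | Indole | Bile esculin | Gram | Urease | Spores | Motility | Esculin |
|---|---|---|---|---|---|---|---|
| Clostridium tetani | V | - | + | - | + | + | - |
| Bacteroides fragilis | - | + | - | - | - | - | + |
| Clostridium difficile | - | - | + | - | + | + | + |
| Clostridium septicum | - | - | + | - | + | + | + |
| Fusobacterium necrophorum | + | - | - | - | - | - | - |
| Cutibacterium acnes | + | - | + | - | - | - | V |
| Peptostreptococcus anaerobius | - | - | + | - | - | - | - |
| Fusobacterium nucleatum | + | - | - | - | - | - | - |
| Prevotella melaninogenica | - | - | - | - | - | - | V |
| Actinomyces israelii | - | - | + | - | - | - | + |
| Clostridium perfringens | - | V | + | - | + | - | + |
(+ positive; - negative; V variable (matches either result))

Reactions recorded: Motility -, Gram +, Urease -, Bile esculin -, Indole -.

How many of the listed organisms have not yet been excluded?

Motility -: excludes Clostridium tetani, Clostridium difficile, Clostridium septicum — 8 left.
Urease -: all 8 remaining candidates are consistent.
Bile esculin -: excludes Bacteroides fragilis — 7 left.
Indole -: excludes Fusobacterium necrophorum, Cutibacterium acnes, Fusobacterium nucleatum — 4 left.
Gram +: excludes Prevotella melaninogenica — 3 left.
Still consistent: Actinomyces israelii, Clostridium perfringens, Peptostreptococcus anaerobius.

3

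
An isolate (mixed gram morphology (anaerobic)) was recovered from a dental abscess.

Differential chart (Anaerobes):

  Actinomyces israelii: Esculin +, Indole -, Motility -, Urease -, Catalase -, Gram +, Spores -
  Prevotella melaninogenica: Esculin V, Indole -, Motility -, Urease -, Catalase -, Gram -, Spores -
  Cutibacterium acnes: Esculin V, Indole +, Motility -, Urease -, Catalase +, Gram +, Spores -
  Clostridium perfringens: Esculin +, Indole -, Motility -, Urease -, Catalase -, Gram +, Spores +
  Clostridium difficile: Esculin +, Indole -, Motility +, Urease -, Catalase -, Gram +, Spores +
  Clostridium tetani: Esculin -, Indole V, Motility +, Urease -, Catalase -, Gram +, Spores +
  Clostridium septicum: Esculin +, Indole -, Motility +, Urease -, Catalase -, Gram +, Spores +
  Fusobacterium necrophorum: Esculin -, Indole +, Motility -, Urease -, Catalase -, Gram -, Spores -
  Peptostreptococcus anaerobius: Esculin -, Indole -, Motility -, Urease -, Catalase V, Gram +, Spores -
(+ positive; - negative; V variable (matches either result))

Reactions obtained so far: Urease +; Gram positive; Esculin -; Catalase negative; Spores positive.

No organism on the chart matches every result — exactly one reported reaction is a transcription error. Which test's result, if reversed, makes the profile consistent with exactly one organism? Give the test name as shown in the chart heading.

As reported, no row in the chart matches all 5 reactions.
Reversing Catalase → still no organism matches.
Reversing Spores → still no organism matches.
Reversing Esculin → still no organism matches.
Reversing Gram → still no organism matches.
Reversing Urease (to -) → unique match: Clostridium tetani.

Urease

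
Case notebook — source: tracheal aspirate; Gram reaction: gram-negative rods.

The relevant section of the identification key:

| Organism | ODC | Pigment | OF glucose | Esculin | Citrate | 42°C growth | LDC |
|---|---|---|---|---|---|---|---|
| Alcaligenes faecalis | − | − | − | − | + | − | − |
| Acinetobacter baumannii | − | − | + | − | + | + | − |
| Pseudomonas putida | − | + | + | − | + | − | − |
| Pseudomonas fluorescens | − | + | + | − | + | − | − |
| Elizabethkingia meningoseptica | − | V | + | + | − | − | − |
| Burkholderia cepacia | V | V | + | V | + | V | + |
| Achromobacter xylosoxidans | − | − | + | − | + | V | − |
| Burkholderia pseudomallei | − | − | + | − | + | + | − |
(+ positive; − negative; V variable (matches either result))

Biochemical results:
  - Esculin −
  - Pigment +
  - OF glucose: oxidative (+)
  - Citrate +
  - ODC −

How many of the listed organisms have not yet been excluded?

ODC −: all 8 remaining candidates are consistent.
OF glucose +: excludes Alcaligenes faecalis — 7 left.
Esculin −: excludes Elizabethkingia meningoseptica — 6 left.
Citrate +: all 6 remaining candidates are consistent.
Pigment +: excludes Acinetobacter baumannii, Achromobacter xylosoxidans, Burkholderia pseudomallei — 3 left.
Still consistent: Burkholderia cepacia, Pseudomonas fluorescens, Pseudomonas putida.

3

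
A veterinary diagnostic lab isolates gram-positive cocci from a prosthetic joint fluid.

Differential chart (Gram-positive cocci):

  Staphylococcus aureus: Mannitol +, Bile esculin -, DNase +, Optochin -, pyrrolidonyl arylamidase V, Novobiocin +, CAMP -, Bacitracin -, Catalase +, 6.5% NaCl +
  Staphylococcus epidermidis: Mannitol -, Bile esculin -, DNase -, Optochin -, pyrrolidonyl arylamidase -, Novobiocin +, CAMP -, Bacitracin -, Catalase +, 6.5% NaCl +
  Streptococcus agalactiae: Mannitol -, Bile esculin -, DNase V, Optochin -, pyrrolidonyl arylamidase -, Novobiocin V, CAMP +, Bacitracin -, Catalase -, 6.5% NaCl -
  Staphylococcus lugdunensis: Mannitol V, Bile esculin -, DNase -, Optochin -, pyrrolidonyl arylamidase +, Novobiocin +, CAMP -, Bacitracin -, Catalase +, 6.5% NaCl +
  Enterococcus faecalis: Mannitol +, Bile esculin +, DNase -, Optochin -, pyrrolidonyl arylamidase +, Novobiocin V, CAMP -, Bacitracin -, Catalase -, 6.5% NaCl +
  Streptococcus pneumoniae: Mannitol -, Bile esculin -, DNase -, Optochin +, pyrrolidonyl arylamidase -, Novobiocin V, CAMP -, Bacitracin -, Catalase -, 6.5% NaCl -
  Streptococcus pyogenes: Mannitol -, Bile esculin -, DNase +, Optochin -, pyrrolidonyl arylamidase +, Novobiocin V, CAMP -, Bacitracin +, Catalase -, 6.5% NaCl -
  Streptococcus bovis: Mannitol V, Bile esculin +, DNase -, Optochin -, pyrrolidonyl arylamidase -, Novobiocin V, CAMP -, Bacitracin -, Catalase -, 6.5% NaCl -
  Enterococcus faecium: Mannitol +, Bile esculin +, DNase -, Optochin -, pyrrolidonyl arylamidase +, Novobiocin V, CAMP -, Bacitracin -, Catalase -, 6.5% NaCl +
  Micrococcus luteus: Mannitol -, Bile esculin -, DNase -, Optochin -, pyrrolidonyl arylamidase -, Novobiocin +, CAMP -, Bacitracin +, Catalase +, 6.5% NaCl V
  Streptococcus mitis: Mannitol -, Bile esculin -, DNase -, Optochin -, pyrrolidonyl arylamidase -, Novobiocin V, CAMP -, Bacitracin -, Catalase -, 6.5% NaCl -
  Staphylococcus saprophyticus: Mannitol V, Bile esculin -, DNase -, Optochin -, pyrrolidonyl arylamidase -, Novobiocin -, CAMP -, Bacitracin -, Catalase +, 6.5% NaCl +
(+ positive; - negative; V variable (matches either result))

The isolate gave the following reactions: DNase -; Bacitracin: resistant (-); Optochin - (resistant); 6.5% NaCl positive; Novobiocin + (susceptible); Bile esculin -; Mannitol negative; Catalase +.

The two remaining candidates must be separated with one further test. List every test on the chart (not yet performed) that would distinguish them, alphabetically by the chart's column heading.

Mannitol -: excludes Staphylococcus aureus, Enterococcus faecalis, Enterococcus faecium — 9 left.
Bile esculin -: excludes Streptococcus bovis — 8 left.
Optochin -: excludes Streptococcus pneumoniae — 7 left.
Catalase +: excludes Streptococcus agalactiae, Streptococcus pyogenes, Streptococcus mitis — 4 left.
DNase -: all 4 remaining candidates are consistent.
6.5% NaCl +: all 4 remaining candidates are consistent.
Novobiocin +: excludes Staphylococcus saprophyticus — 3 left.
Bacitracin -: excludes Micrococcus luteus — 2 left.
Two candidates remain: Staphylococcus epidermidis and Staphylococcus lugdunensis.
  pyrrolidonyl arylamidase: Staphylococcus epidermidis -, Staphylococcus lugdunensis + — discriminates.
  CAMP: - vs - — same for both, does not separate.

pyrrolidonyl arylamidase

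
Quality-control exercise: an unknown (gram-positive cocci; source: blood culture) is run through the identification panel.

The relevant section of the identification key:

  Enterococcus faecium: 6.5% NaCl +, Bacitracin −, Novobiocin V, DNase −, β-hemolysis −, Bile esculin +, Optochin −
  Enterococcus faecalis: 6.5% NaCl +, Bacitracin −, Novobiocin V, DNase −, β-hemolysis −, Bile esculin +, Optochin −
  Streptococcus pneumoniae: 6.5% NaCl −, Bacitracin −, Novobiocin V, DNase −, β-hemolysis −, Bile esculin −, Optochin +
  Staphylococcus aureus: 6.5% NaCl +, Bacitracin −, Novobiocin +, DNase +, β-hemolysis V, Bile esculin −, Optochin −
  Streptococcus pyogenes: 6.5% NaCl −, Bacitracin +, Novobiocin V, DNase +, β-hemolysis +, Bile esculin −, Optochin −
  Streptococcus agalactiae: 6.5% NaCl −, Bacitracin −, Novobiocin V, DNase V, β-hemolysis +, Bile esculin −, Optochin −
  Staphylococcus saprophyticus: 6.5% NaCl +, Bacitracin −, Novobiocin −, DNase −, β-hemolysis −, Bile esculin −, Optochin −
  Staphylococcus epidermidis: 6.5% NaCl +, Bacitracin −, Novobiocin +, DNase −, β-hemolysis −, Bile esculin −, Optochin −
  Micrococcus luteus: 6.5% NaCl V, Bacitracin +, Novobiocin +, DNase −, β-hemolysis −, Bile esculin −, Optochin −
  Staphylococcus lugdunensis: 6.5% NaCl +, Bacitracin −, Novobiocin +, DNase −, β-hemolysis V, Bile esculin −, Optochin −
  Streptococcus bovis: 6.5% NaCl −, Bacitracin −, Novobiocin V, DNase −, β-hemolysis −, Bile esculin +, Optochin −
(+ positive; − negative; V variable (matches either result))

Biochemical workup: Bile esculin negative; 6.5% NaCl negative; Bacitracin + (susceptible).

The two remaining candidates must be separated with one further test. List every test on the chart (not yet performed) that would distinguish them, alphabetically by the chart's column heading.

DNase, β-hemolysis

Bacitracin +: excludes 9 organisms — 2 left.
6.5% NaCl −: all 2 remaining candidates are consistent.
Bile esculin −: all 2 remaining candidates are consistent.
Two candidates remain: Micrococcus luteus and Streptococcus pyogenes.
  Novobiocin: + vs V — variable for at least one, does not separate.
  DNase: Micrococcus luteus −, Streptococcus pyogenes + — discriminates.
  β-hemolysis: Micrococcus luteus −, Streptococcus pyogenes + — discriminates.
  Optochin: − vs − — same for both, does not separate.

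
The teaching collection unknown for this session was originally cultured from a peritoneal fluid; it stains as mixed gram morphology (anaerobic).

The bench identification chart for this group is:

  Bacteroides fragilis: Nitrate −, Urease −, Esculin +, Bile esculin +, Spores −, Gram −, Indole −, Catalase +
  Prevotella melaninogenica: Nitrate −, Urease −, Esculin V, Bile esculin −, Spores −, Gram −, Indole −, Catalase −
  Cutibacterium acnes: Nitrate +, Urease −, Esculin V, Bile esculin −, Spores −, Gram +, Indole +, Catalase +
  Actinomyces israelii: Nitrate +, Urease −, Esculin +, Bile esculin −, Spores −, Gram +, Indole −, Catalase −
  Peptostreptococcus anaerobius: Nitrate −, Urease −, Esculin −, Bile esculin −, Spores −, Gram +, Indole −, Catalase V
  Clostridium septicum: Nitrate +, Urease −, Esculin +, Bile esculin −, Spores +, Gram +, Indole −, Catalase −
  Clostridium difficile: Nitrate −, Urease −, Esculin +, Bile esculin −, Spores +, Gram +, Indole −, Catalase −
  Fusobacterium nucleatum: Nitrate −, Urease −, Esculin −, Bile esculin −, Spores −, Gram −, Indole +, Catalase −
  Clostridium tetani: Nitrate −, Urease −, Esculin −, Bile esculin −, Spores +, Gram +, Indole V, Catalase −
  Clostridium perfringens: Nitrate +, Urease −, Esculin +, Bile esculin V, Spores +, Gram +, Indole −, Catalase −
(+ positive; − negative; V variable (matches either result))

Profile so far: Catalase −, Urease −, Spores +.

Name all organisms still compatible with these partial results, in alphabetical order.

Clostridium difficile, Clostridium perfringens, Clostridium septicum, Clostridium tetani

Catalase −: excludes Bacteroides fragilis, Cutibacterium acnes — 8 left.
Spores +: excludes Prevotella melaninogenica, Actinomyces israelii, Peptostreptococcus anaerobius, Fusobacterium nucleatum — 4 left.
Urease −: all 4 remaining candidates are consistent.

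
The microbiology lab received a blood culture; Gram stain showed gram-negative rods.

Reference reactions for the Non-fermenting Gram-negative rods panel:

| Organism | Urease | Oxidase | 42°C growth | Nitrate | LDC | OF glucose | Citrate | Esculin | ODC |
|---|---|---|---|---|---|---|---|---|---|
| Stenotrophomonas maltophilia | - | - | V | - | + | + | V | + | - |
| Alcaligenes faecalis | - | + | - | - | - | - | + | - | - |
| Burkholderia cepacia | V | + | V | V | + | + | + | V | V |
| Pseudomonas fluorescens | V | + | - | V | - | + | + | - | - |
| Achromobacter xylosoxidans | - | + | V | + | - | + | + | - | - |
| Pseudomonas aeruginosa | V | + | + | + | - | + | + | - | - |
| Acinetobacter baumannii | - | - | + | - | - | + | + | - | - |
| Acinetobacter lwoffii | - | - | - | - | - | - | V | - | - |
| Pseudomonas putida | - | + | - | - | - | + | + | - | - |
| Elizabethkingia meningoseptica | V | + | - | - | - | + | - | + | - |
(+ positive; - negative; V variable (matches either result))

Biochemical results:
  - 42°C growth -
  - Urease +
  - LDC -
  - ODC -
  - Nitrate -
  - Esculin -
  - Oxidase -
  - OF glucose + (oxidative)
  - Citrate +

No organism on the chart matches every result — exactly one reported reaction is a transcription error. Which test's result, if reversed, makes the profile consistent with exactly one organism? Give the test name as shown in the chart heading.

Oxidase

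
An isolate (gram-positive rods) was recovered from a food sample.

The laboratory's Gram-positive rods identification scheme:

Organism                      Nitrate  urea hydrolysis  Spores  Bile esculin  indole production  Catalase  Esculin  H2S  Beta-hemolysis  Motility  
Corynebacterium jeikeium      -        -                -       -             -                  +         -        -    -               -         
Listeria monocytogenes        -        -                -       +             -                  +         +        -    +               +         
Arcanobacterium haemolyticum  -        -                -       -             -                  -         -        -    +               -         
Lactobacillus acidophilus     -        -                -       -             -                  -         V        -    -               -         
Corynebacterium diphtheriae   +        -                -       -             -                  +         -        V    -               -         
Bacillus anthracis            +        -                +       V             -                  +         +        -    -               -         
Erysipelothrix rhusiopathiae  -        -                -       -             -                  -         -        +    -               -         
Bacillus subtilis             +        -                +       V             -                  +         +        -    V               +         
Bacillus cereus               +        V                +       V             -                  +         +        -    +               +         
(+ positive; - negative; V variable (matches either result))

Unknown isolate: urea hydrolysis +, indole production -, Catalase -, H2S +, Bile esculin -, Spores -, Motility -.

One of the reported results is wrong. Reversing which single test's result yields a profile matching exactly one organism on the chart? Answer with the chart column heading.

urea hydrolysis

As reported, no row in the chart matches all 7 reactions.
Reversing H2S → still no organism matches.
Reversing Spores → still no organism matches.
Reversing indole production → still no organism matches.
Reversing urea hydrolysis (to -) → unique match: Erysipelothrix rhusiopathiae.
Reversing Bile esculin → still no organism matches.
Reversing Motility → still no organism matches.
Reversing Catalase → still no organism matches.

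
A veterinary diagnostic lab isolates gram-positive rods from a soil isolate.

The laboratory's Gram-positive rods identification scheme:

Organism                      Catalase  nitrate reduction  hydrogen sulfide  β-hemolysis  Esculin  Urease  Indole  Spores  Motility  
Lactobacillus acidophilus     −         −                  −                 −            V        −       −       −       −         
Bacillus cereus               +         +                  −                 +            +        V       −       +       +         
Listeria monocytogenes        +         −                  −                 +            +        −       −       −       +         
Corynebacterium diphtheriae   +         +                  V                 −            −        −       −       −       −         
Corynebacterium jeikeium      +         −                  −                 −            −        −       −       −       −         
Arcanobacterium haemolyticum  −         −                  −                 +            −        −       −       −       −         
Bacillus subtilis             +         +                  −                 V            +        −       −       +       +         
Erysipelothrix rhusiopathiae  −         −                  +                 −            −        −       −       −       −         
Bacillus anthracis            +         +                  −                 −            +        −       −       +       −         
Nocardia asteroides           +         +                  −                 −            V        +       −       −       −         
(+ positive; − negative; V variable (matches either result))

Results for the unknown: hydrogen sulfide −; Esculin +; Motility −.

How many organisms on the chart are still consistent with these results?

Esculin +: excludes Corynebacterium diphtheriae, Corynebacterium jeikeium, Arcanobacterium haemolyticum, Erysipelothrix rhusiopathiae — 6 left.
hydrogen sulfide −: all 6 remaining candidates are consistent.
Motility −: excludes Bacillus cereus, Listeria monocytogenes, Bacillus subtilis — 3 left.
Still consistent: Bacillus anthracis, Lactobacillus acidophilus, Nocardia asteroides.

3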